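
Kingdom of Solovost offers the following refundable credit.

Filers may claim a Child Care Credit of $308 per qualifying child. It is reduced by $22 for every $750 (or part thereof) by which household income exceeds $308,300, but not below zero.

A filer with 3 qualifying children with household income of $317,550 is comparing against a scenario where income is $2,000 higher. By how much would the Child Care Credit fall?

At $317,550 — base = 3 × $308 = $924. income exceeds $308,300 by $9,250, which is 13 full-or-partial $750 increments; reduction = 13 × $22 = $286, leaving $638.
At $319,550 — base = 3 × $308 = $924. income exceeds $308,300 by $11,250, which is 15 full-or-partial $750 increments; reduction = 15 × $22 = $330, leaving $594.
Lost: $638 − $594 = $44.

$44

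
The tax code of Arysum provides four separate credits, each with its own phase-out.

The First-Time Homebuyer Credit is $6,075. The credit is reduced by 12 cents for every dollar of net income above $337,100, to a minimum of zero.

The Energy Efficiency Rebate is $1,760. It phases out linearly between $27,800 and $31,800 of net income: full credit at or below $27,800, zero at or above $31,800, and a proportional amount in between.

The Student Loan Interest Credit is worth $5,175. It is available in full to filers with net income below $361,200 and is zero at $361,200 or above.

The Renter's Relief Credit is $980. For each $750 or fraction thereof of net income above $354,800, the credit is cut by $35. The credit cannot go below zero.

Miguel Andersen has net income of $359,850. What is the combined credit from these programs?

First-Time Homebuyer Credit: 12% of the $22,750 excess over $337,100 is $2,730; credit = $6,075 − $2,730 = $3,345.
Energy Efficiency Rebate: $359,850 is at or above $31,800, so the credit is $0.
Student Loan Interest Credit: $359,850 is below the $361,200 cutoff, so the full $5,175 applies.
Renter's Relief Credit: income exceeds $354,800 by $5,050, which is 7 full-or-partial $750 increments; reduction = 7 × $35 = $245, leaving $735.
Total: $3,345 + $0 + $5,175 + $735 = $9,255.

$9,255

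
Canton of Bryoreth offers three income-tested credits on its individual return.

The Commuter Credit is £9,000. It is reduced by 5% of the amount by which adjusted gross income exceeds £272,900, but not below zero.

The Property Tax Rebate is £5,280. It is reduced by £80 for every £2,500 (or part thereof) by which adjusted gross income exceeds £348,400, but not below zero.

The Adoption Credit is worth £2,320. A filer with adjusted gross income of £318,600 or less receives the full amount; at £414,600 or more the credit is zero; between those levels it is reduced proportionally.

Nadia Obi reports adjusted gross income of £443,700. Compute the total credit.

£2,620

Commuter Credit: 5% of the £170,800 excess over £272,900 is £8,540; credit = £9,000 − £8,540 = £460.
Property Tax Rebate: income exceeds £348,400 by £95,300, which is 39 full-or-partial £2,500 increments; reduction = 39 × £80 = £3,120, leaving £2,160.
Adoption Credit: £443,700 is at or above £414,600, so the credit is £0.
Total: £460 + £2,160 + £0 = £2,620.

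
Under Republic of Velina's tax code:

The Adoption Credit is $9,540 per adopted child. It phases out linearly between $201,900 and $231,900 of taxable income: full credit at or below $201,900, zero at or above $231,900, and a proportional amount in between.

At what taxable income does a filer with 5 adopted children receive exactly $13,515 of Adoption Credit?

Full credit = 5 × $9,540 = $47,700.
$13,515 is 13,515/47,700 of the full $47,700, so 34,185/47,700 of the $30,000 range has been used: income = $201,900 + $30,000 × 34,185/47,700 = $223,400.

$223,400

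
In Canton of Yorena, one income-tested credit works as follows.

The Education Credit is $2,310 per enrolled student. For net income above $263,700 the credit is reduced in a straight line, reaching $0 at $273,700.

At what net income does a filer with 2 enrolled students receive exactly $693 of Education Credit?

Full credit = 2 × $2,310 = $4,620.
$693 is 693/4,620 of the full $4,620, so 3,927/4,620 of the $10,000 range has been used: income = $263,700 + $10,000 × 3,927/4,620 = $272,200.

$272,200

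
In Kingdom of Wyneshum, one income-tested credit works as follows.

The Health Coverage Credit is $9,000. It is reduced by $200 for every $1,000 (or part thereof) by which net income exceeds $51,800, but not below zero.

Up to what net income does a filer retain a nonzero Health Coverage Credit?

After 44 increments the reduction is 44 × $200 = $8,800, leaving $200; one more increment wipes it out. Increment 44 ends at excess 44 × $1,000 = $44,000, so the highest qualifying income is $51,800 + $44,000 = $95,800.

$95,800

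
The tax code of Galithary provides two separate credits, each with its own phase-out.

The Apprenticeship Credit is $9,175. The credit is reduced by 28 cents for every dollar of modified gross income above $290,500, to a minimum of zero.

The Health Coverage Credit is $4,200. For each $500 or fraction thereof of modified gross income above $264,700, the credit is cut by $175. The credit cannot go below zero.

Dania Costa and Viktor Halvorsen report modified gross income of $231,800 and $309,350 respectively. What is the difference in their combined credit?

$9,478

Dania ($231,800): Apprenticeship Credit: $231,800 is at or below the $290,500 threshold, so the full $9,175 applies. Health Coverage Credit: $231,800 is at or below the $264,700 threshold, so the full $4,200 applies. total $9,175 + $4,200 = $13,375
Viktor ($309,350): Apprenticeship Credit: 28% of the $18,850 excess over $290,500 is $5,278; credit = $9,175 − $5,278 = $3,897. Health Coverage Credit: income exceeds $264,700 by $44,650 → 90 increments × $175 = $15,750 ≥ base, so the credit is $0. total $3,897 + $0 = $3,897
Difference: |$13,375 − $3,897| = $9,478.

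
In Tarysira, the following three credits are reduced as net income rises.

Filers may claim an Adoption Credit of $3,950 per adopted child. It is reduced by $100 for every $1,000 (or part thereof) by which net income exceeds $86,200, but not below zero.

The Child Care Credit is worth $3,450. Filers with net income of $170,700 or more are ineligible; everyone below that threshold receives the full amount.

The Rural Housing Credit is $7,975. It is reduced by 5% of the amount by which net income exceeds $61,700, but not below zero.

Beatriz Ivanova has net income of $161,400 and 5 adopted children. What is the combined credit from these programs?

$18,590

Adoption Credit: base = 5 × $3,950 = $19,750. income exceeds $86,200 by $75,200, which is 76 full-or-partial $1,000 increments; reduction = 76 × $100 = $7,600, leaving $12,150.
Child Care Credit: $161,400 is below the $170,700 cutoff, so the full $3,450 applies.
Rural Housing Credit: 5% of the $99,700 excess over $61,700 is $4,985; credit = $7,975 − $4,985 = $2,990.
Total: $12,150 + $3,450 + $2,990 = $18,590.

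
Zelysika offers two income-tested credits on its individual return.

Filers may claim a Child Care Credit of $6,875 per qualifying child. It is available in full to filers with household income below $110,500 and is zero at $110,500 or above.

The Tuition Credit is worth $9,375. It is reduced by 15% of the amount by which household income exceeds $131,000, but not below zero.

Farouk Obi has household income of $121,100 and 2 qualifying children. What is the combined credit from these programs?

Child Care Credit: base = 2 × $6,875 = $13,750. $121,100 meets or exceeds the $110,500 cutoff, so the credit is $0.
Tuition Credit: $121,100 is at or below the $131,000 threshold, so the full $9,375 applies.
Total: $0 + $9,375 = $9,375.

$9,375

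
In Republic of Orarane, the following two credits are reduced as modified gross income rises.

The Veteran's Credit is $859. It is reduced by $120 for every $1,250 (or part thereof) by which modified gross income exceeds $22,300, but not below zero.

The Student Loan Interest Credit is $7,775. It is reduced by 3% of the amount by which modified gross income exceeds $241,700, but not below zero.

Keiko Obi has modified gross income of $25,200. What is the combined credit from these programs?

$8,274

Veteran's Credit: income exceeds $22,300 by $2,900, which is 3 full-or-partial $1,250 increments; reduction = 3 × $120 = $360, leaving $499.
Student Loan Interest Credit: $25,200 is at or below the $241,700 threshold, so the full $7,775 applies.
Total: $499 + $7,775 = $8,274.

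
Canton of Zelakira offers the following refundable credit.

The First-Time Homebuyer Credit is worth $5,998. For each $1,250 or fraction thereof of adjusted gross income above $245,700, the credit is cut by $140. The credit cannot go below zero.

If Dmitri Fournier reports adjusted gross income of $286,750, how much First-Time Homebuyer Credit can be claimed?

First-Time Homebuyer Credit: income exceeds $245,700 by $41,050, which is 33 full-or-partial $1,250 increments; reduction = 33 × $140 = $4,620, leaving $1,378.

$1,378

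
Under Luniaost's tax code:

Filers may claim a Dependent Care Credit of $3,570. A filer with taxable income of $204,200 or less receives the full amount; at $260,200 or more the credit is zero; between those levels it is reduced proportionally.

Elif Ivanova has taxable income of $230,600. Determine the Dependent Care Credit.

$1,887

Dependent Care Credit: $230,600 is $26,400 into a $56,000 phase-out range, leaving 29,600/56,000 of the credit: $3,570 × 29,600/56,000 = $1,887.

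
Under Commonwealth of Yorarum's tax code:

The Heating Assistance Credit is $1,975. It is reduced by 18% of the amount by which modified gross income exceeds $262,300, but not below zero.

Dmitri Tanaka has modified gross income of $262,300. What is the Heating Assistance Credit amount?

$1,975

Heating Assistance Credit: $262,300 is at or below the $262,300 threshold, so the full $1,975 applies.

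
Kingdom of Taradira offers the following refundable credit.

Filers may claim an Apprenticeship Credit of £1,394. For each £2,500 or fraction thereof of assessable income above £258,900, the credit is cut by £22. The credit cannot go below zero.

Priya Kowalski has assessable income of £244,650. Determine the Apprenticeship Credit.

£1,394

Apprenticeship Credit: £244,650 is at or below the £258,900 threshold, so the full £1,394 applies.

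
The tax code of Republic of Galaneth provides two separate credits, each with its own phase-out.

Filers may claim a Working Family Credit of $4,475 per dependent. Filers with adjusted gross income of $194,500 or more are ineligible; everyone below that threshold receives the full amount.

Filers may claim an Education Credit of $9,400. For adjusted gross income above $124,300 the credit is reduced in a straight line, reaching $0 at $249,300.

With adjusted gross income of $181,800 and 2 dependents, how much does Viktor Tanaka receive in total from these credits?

$14,026

Working Family Credit: base = 2 × $4,475 = $8,950. $181,800 is below the $194,500 cutoff, so the full $8,950 applies.
Education Credit: $181,800 is $57,500 into a $125,000 phase-out range, leaving 67,500/125,000 of the credit: $9,400 × 67,500/125,000 = $5,076.
Total: $8,950 + $5,076 = $14,026.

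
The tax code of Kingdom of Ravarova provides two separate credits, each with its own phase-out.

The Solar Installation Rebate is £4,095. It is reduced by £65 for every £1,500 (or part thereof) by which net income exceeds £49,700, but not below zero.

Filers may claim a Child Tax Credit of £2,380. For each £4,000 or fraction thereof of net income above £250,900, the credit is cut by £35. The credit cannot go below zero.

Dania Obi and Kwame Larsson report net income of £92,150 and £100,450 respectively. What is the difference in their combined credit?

Dania (£92,150): Solar Installation Rebate: income exceeds £49,700 by £42,450, which is 29 full-or-partial £1,500 increments; reduction = 29 × £65 = £1,885, leaving £2,210. Child Tax Credit: £92,150 is at or below the £250,900 threshold, so the full £2,380 applies. total £2,210 + £2,380 = £4,590
Kwame (£100,450): Solar Installation Rebate: income exceeds £49,700 by £50,750, which is 34 full-or-partial £1,500 increments; reduction = 34 × £65 = £2,210, leaving £1,885. Child Tax Credit: £100,450 is at or below the £250,900 threshold, so the full £2,380 applies. total £1,885 + £2,380 = £4,265
Difference: |£4,590 − £4,265| = £325.

£325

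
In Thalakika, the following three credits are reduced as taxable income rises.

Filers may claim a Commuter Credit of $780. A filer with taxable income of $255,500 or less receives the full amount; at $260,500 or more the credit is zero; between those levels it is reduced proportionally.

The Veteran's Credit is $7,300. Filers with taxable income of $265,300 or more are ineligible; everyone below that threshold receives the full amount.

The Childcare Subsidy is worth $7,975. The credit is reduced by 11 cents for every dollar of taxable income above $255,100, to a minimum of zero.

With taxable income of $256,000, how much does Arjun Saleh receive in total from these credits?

Commuter Credit: $256,000 is $500 into a $5,000 phase-out range, leaving 4,500/5,000 of the credit: $780 × 4,500/5,000 = $702.
Veteran's Credit: $256,000 is below the $265,300 cutoff, so the full $7,300 applies.
Childcare Subsidy: 11% of the $900 excess over $255,100 is $99; credit = $7,975 − $99 = $7,876.
Total: $702 + $7,300 + $7,876 = $15,878.

$15,878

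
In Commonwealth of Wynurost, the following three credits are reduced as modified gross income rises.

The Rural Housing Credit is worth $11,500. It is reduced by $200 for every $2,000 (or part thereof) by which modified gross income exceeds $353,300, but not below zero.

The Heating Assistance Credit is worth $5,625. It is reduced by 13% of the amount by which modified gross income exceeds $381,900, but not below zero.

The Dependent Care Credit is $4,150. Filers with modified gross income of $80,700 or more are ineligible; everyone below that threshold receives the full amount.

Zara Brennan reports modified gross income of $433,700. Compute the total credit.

Rural Housing Credit: income exceeds $353,300 by $80,400, which is 41 full-or-partial $2,000 increments; reduction = 41 × $200 = $8,200, leaving $3,300.
Heating Assistance Credit: 13% of the $51,800 excess over $381,900 is $6,734 ≥ base, so the credit is $0.
Dependent Care Credit: $433,700 meets or exceeds the $80,700 cutoff, so the credit is $0.
Total: $3,300 + $0 + $0 = $3,300.

$3,300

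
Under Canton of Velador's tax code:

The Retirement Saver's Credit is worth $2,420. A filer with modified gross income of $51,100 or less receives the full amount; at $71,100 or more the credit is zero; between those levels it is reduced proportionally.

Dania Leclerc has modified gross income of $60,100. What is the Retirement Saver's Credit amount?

Retirement Saver's Credit: $60,100 is $9,000 into a $20,000 phase-out range, leaving 11,000/20,000 of the credit: $2,420 × 11,000/20,000 = $1,331.

$1,331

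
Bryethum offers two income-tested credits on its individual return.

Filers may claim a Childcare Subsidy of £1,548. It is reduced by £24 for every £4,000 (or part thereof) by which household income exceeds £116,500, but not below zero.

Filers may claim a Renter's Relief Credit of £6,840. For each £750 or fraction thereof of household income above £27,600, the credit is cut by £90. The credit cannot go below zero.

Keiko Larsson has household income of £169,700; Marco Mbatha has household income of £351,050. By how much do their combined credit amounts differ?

£1,080

Keiko (£169,700): Childcare Subsidy: income exceeds £116,500 by £53,200, which is 14 full-or-partial £4,000 increments; reduction = 14 × £24 = £336, leaving £1,212. Renter's Relief Credit: income exceeds £27,600 by £142,100 → 190 increments × £90 = £17,100 ≥ base, so the credit is £0. total £1,212 + £0 = £1,212
Marco (£351,050): Childcare Subsidy: income exceeds £116,500 by £234,550, which is 59 full-or-partial £4,000 increments; reduction = 59 × £24 = £1,416, leaving £132. Renter's Relief Credit: income exceeds £27,600 by £323,450 → 432 increments × £90 = £38,880 ≥ base, so the credit is £0. total £132 + £0 = £132
Difference: |£1,212 − £132| = £1,080.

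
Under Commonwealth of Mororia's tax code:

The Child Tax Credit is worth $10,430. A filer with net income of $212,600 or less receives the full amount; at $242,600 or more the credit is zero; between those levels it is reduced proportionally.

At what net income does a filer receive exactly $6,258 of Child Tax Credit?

$224,600

$6,258 is 6,258/10,430 of the full $10,430, so 4,172/10,430 of the $30,000 range has been used: income = $212,600 + $30,000 × 4,172/10,430 = $224,600.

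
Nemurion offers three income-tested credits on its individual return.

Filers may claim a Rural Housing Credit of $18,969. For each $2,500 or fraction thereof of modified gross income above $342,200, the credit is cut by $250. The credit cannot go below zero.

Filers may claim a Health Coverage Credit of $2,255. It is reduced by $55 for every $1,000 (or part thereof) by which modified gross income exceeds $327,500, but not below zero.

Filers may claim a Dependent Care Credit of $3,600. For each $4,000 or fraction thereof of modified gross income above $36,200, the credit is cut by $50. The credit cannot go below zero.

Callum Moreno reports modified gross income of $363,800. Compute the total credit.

Rural Housing Credit: income exceeds $342,200 by $21,600, which is 9 full-or-partial $2,500 increments; reduction = 9 × $250 = $2,250, leaving $16,719.
Health Coverage Credit: income exceeds $327,500 by $36,300, which is 37 full-or-partial $1,000 increments; reduction = 37 × $55 = $2,035, leaving $220.
Dependent Care Credit: income exceeds $36,200 by $327,600 → 82 increments × $50 = $4,100 ≥ base, so the credit is $0.
Total: $16,719 + $220 + $0 = $16,939.

$16,939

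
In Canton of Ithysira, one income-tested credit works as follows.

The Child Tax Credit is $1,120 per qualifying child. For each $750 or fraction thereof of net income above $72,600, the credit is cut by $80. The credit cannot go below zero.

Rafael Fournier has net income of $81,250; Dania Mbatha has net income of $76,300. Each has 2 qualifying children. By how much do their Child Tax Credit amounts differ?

$560

Rafael ($81,250): Child Tax Credit: base = 2 × $1,120 = $2,240. income exceeds $72,600 by $8,650, which is 12 full-or-partial $750 increments; reduction = 12 × $80 = $960, leaving $1,280.
Dania ($76,300): Child Tax Credit: base = 2 × $1,120 = $2,240. income exceeds $72,600 by $3,700, which is 5 full-or-partial $750 increments; reduction = 5 × $80 = $400, leaving $1,840.
Difference: |$1,280 − $1,840| = $560.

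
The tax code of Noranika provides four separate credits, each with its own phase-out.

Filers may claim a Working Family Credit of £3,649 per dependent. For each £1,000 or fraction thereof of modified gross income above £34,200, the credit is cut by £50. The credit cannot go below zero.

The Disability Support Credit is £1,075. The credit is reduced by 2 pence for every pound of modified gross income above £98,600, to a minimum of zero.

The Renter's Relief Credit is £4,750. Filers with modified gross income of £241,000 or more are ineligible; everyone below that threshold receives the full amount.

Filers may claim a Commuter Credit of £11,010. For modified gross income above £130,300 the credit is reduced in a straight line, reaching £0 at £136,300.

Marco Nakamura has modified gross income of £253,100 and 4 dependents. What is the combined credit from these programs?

Working Family Credit: base = 4 × £3,649 = £14,596. income exceeds £34,200 by £218,900, which is 219 full-or-partial £1,000 increments; reduction = 219 × £50 = £10,950, leaving £3,646.
Disability Support Credit: 2% of the £154,500 excess over £98,600 is £3,090 ≥ base, so the credit is £0.
Renter's Relief Credit: £253,100 meets or exceeds the £241,000 cutoff, so the credit is £0.
Commuter Credit: £253,100 is at or above £136,300, so the credit is £0.
Total: £3,646 + £0 + £0 + £0 = £3,646.

£3,646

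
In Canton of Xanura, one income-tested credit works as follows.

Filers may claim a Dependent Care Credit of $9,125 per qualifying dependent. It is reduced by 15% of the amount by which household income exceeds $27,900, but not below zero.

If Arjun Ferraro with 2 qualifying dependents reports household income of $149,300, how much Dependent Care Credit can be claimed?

$40

Dependent Care Credit: base = 2 × $9,125 = $18,250. 15% of the $121,400 excess over $27,900 is $18,210; credit = $18,250 − $18,210 = $40.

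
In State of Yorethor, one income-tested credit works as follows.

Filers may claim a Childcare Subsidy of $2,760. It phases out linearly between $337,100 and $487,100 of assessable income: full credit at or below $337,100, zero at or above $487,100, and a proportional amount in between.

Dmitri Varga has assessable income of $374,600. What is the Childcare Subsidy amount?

Childcare Subsidy: $374,600 is $37,500 into a $150,000 phase-out range, leaving 112,500/150,000 of the credit: $2,760 × 112,500/150,000 = $2,070.

$2,070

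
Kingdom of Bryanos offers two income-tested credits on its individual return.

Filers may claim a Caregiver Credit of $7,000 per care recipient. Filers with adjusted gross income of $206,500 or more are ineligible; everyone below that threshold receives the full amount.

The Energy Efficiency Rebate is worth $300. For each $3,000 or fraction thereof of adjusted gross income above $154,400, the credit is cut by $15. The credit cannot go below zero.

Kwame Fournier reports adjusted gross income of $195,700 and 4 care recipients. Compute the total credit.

Caregiver Credit: base = 4 × $7,000 = $28,000. $195,700 is below the $206,500 cutoff, so the full $28,000 applies.
Energy Efficiency Rebate: income exceeds $154,400 by $41,300, which is 14 full-or-partial $3,000 increments; reduction = 14 × $15 = $210, leaving $90.
Total: $28,000 + $90 = $28,090.

$28,090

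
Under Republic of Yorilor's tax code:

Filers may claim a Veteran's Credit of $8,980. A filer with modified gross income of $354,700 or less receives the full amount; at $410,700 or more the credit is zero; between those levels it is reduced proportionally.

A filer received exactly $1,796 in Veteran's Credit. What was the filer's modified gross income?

$399,500

$1,796 is 1,796/8,980 of the full $8,980, so 7,184/8,980 of the $56,000 range has been used: income = $354,700 + $56,000 × 7,184/8,980 = $399,500.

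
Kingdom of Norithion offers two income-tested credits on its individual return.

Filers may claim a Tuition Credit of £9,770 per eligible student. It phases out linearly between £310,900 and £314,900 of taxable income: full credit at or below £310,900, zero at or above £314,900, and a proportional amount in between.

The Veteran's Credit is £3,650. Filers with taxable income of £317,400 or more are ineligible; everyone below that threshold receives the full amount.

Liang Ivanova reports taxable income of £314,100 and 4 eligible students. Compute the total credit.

Tuition Credit: base = 4 × £9,770 = £39,080. £314,100 is £3,200 into a £4,000 phase-out range, leaving 800/4,000 of the credit: £39,080 × 800/4,000 = £7,816.
Veteran's Credit: £314,100 is below the £317,400 cutoff, so the full £3,650 applies.
Total: £7,816 + £3,650 = £11,466.

£11,466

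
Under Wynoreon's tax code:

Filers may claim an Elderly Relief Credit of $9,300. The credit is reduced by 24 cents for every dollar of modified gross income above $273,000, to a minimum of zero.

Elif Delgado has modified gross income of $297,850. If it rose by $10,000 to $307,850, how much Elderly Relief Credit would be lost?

At $297,850 — 24% of the $24,850 excess over $273,000 is $5,964; credit = $9,300 − $5,964 = $3,336.
At $307,850 — 24% of the $34,850 excess over $273,000 is $8,364; credit = $9,300 − $8,364 = $936.
Lost: $3,336 − $936 = $2,400.

$2,400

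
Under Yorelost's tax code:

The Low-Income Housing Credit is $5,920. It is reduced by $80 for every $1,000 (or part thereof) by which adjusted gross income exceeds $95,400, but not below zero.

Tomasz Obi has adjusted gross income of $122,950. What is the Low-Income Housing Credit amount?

$3,680

Low-Income Housing Credit: income exceeds $95,400 by $27,550, which is 28 full-or-partial $1,000 increments; reduction = 28 × $80 = $2,240, leaving $3,680.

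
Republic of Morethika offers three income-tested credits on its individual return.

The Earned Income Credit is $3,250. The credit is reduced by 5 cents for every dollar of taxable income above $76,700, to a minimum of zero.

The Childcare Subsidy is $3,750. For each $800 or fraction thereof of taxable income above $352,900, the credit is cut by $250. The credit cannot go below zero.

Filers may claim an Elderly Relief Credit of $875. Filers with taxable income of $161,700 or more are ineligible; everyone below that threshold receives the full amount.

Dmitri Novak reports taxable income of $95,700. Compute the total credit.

Earned Income Credit: 5% of the $19,000 excess over $76,700 is $950; credit = $3,250 − $950 = $2,300.
Childcare Subsidy: $95,700 is at or below the $352,900 threshold, so the full $3,750 applies.
Elderly Relief Credit: $95,700 is below the $161,700 cutoff, so the full $875 applies.
Total: $2,300 + $3,750 + $875 = $6,925.

$6,925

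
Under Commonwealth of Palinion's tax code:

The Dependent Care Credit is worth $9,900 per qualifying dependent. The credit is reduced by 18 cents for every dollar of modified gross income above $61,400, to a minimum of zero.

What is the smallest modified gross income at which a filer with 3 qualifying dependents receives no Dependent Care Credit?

Full credit = 3 × $9,900 = $29,700.
The credit falls by 18% of each dollar above $61,400, so it reaches zero when the excess is $29,700 / 18% = $165,000: income = $61,400 + $165,000 = $226,400.

$226,400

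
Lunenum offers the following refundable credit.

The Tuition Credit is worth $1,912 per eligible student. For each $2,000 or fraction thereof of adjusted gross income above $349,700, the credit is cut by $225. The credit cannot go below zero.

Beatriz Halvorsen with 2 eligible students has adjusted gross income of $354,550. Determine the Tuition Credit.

Tuition Credit: base = 2 × $1,912 = $3,824. income exceeds $349,700 by $4,850, which is 3 full-or-partial $2,000 increments; reduction = 3 × $225 = $675, leaving $3,149.

$3,149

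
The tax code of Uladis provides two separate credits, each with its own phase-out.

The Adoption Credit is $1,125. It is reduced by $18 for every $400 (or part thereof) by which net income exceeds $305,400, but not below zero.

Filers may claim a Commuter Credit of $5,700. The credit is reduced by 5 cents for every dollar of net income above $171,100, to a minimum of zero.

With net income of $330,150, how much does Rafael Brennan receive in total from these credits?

Adoption Credit: income exceeds $305,400 by $24,750, which is 62 full-or-partial $400 increments; reduction = 62 × $18 = $1,116, leaving $9.
Commuter Credit: 5% of the $159,050 excess over $171,100 is $7,952.50 ≥ base, so the credit is $0.
Total: $9 + $0 = $9.

$9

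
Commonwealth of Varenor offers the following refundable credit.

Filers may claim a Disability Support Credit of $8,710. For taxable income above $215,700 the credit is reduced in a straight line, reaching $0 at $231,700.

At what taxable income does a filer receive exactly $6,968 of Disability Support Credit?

$6,968 is 6,968/8,710 of the full $8,710, so 1,742/8,710 of the $16,000 range has been used: income = $215,700 + $16,000 × 1,742/8,710 = $218,900.

$218,900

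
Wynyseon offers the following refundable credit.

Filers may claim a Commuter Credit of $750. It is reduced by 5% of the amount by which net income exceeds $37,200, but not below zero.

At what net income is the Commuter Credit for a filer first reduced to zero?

The credit falls by 5% of each dollar above $37,200, so it reaches zero when the excess is $750 / 5% = $15,000: income = $37,200 + $15,000 = $52,200.

$52,200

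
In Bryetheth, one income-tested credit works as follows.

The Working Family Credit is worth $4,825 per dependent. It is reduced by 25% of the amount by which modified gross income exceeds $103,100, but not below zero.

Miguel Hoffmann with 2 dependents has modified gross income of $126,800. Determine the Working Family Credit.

$3,725

Working Family Credit: base = 2 × $4,825 = $9,650. 25% of the $23,700 excess over $103,100 is $5,925; credit = $9,650 − $5,925 = $3,725.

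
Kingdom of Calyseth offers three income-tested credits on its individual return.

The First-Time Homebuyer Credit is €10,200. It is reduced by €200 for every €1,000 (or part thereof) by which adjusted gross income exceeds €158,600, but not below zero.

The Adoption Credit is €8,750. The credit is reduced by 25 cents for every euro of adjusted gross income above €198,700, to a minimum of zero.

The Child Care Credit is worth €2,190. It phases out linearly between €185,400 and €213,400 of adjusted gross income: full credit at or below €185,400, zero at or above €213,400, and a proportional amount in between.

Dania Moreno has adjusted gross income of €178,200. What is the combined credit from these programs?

First-Time Homebuyer Credit: income exceeds €158,600 by €19,600, which is 20 full-or-partial €1,000 increments; reduction = 20 × €200 = €4,000, leaving €6,200.
Adoption Credit: €178,200 is at or below the €198,700 threshold, so the full €8,750 applies.
Child Care Credit: €178,200 is at or below the €185,400 threshold, so the full €2,190 applies.
Total: €6,200 + €8,750 + €2,190 = €17,140.

€17,140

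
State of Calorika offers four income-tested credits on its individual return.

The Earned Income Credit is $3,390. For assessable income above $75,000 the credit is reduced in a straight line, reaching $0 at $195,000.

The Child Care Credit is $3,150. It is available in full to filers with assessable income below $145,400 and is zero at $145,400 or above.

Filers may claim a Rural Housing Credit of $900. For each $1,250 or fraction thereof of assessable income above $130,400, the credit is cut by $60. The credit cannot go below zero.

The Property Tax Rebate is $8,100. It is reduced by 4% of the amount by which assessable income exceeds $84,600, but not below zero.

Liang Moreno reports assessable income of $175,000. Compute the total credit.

$5,049

Earned Income Credit: $175,000 is $100,000 into a $120,000 phase-out range, leaving 20,000/120,000 of the credit: $3,390 × 20,000/120,000 = $565.
Child Care Credit: $175,000 meets or exceeds the $145,400 cutoff, so the credit is $0.
Rural Housing Credit: income exceeds $130,400 by $44,600 → 36 increments × $60 = $2,160 ≥ base, so the credit is $0.
Property Tax Rebate: 4% of the $90,400 excess over $84,600 is $3,616; credit = $8,100 − $3,616 = $4,484.
Total: $565 + $0 + $0 + $4,484 = $5,049.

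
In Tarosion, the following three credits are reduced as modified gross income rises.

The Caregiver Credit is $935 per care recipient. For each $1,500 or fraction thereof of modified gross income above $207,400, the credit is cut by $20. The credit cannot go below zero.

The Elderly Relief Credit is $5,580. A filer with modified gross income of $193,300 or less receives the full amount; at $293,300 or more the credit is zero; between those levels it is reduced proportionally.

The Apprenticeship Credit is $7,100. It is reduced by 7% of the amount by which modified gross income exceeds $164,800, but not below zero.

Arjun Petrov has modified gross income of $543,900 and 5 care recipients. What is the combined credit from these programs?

$175

Caregiver Credit: base = 5 × $935 = $4,675. income exceeds $207,400 by $336,500, which is 225 full-or-partial $1,500 increments; reduction = 225 × $20 = $4,500, leaving $175.
Elderly Relief Credit: $543,900 is at or above $293,300, so the credit is $0.
Apprenticeship Credit: 7% of the $379,100 excess over $164,800 is $26,537 ≥ base, so the credit is $0.
Total: $175 + $0 + $0 = $175.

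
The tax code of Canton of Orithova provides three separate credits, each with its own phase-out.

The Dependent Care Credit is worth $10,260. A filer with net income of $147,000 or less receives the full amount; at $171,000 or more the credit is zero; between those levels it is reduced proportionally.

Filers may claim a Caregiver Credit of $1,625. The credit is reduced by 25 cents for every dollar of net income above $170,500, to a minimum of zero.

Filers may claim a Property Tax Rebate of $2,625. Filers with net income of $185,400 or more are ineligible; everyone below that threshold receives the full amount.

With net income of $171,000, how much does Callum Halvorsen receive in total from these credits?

Dependent Care Credit: $171,000 is at or above $171,000, so the credit is $0.
Caregiver Credit: 25% of the $500 excess over $170,500 is $125; credit = $1,625 − $125 = $1,500.
Property Tax Rebate: $171,000 is below the $185,400 cutoff, so the full $2,625 applies.
Total: $0 + $1,500 + $2,625 = $4,125.

$4,125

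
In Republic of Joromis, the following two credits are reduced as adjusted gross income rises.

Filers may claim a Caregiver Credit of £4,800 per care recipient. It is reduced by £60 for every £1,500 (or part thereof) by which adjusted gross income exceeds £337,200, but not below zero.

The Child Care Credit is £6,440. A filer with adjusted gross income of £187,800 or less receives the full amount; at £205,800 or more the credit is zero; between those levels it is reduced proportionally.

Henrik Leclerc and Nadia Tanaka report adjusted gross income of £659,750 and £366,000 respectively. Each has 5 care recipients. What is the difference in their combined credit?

Henrik (£659,750): Caregiver Credit: base = 5 × £4,800 = £24,000. income exceeds £337,200 by £322,550, which is 216 full-or-partial £1,500 increments; reduction = 216 × £60 = £12,960, leaving £11,040. Child Care Credit: £659,750 is at or above £205,800, so the credit is £0. total £11,040 + £0 = £11,040
Nadia (£366,000): Caregiver Credit: base = 5 × £4,800 = £24,000. income exceeds £337,200 by £28,800, which is 20 full-or-partial £1,500 increments; reduction = 20 × £60 = £1,200, leaving £22,800. Child Care Credit: £366,000 is at or above £205,800, so the credit is £0. total £22,800 + £0 = £22,800
Difference: |£11,040 − £22,800| = £11,760.

£11,760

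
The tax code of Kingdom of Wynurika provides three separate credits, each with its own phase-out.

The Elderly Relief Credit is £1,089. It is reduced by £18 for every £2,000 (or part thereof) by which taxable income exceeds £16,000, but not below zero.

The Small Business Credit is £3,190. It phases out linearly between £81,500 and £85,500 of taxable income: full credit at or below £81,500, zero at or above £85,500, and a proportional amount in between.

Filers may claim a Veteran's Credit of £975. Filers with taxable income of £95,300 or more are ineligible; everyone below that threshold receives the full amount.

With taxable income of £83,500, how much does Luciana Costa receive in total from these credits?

Elderly Relief Credit: income exceeds £16,000 by £67,500, which is 34 full-or-partial £2,000 increments; reduction = 34 × £18 = £612, leaving £477.
Small Business Credit: £83,500 is £2,000 into a £4,000 phase-out range, leaving 2,000/4,000 of the credit: £3,190 × 2,000/4,000 = £1,595.
Veteran's Credit: £83,500 is below the £95,300 cutoff, so the full £975 applies.
Total: £477 + £1,595 + £975 = £3,047.

£3,047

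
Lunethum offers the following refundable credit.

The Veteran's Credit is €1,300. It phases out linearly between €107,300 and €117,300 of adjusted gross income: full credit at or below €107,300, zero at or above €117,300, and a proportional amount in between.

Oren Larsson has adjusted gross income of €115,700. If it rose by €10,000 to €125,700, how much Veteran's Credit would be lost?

At €115,700 — €115,700 is €8,400 into a €10,000 phase-out range, leaving 1,600/10,000 of the credit: €1,300 × 1,600/10,000 = €208.
At €125,700 — €125,700 is at or above €117,300, so the credit is €0.
Lost: €208 − €0 = €208.

€208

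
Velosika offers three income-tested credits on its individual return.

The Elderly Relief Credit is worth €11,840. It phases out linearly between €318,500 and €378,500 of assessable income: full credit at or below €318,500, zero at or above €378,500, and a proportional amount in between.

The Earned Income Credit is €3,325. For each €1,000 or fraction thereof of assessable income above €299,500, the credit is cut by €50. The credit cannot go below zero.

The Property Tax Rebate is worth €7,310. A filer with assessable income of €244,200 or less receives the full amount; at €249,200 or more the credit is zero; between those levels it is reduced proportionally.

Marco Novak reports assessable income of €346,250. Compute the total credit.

€7,339

Elderly Relief Credit: €346,250 is €27,750 into a €60,000 phase-out range, leaving 32,250/60,000 of the credit: €11,840 × 32,250/60,000 = €6,364.
Earned Income Credit: income exceeds €299,500 by €46,750, which is 47 full-or-partial €1,000 increments; reduction = 47 × €50 = €2,350, leaving €975.
Property Tax Rebate: €346,250 is at or above €249,200, so the credit is €0.
Total: €6,364 + €975 + €0 = €7,339.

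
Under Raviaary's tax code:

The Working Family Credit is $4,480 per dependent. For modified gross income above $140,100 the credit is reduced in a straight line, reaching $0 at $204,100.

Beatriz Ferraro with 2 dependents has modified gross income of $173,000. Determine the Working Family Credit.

$4,354

Working Family Credit: base = 2 × $4,480 = $8,960. $173,000 is $32,900 into a $64,000 phase-out range, leaving 31,100/64,000 of the credit: $8,960 × 31,100/64,000 = $4,354.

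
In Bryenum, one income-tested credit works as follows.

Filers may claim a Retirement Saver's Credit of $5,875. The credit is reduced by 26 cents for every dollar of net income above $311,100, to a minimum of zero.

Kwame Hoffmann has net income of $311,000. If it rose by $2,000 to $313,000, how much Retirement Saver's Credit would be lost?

At $311,000 — $311,000 is at or below the $311,100 threshold, so the full $5,875 applies.
At $313,000 — 26% of the $1,900 excess over $311,100 is $494; credit = $5,875 − $494 = $5,381.
Lost: $5,875 − $5,381 = $494.

$494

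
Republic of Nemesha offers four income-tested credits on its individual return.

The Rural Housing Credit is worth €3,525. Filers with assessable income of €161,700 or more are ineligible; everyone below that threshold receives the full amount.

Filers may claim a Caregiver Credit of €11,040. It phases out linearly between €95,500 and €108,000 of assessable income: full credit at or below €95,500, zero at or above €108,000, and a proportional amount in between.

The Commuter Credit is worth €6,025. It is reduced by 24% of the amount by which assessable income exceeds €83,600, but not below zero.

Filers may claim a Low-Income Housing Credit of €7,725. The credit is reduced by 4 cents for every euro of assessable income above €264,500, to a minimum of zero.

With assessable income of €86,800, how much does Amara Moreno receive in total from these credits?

Rural Housing Credit: €86,800 is below the €161,700 cutoff, so the full €3,525 applies.
Caregiver Credit: €86,800 is at or below the €95,500 threshold, so the full €11,040 applies.
Commuter Credit: 24% of the €3,200 excess over €83,600 is €768; credit = €6,025 − €768 = €5,257.
Low-Income Housing Credit: €86,800 is at or below the €264,500 threshold, so the full €7,725 applies.
Total: €3,525 + €11,040 + €5,257 + €7,725 = €27,547.

€27,547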